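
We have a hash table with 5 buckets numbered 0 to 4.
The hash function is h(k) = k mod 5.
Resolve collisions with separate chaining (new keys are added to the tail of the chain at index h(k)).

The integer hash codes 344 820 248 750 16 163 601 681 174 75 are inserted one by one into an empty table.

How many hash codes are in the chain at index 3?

Insert 344: h=4, bucket 4 empty -> new chain.
Insert 820: h=0, bucket 0 empty -> new chain.
Insert 248: h=3, bucket 3 empty -> new chain.
Insert 750: h=0, bucket 0 nonempty -> append to chain.
Insert 16: h=1, bucket 1 empty -> new chain.
Insert 163: h=3, bucket 3 nonempty -> append to chain.
Insert 601: h=1, bucket 1 nonempty -> append to chain.
Insert 681: h=1, bucket 1 nonempty -> append to chain.
Insert 174: h=4, bucket 4 nonempty -> append to chain.
Insert 75: h=0, bucket 0 nonempty -> append to chain.
Final buckets:
0: 820 -> 750 -> 75
1: 16 -> 601 -> 681
2: .
3: 248 -> 163
4: 344 -> 174

2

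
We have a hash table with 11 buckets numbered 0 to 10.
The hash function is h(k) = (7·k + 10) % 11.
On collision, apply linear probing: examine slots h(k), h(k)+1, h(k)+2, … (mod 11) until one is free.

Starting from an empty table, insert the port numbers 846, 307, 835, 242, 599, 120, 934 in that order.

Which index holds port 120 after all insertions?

Insert 846: h=3, slot 3 empty => index 3.
Insert 307: h=3, slot 3 occupied => index 4.
Insert 835: h=3, slots 3,4 occupied => index 5.
Insert 242: h=10, slot 10 empty => index 10.
Insert 599: h=1, slot 1 empty => index 1.
Insert 120: h=3, slots 3,4,5 occupied => index 6.
Insert 934: h=3, slots 3,4,5,6 occupied => index 7.
Table: [∅, 599, ∅, 846, 307, 835, 120, 934, ∅, ∅, 242]

6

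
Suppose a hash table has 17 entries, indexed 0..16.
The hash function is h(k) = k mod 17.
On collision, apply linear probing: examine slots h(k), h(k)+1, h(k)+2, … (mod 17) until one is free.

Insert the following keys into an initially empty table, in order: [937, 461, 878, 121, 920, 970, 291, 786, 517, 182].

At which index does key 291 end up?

Insert 937: h=2, slot 2 empty → index 2.
Insert 461: h=2, slot 2 occupied → index 3.
Insert 878: h=11, slot 11 empty → index 11.
Insert 121: h=2, slots 2,3 occupied → index 4.
Insert 920: h=2, slots 2,3,4 occupied → index 5.
Insert 970: h=1, slot 1 empty → index 1.
Insert 291: h=2, slots 2,3,4,5 occupied → index 6.
Insert 786: h=4, slots 4,5,6 occupied → index 7.
Insert 517: h=7, slot 7 occupied → index 8.
Insert 182: h=12, slot 12 empty → index 12.
Table: [∅, 970, 937, 461, 121, 920, 291, 786, 517, ∅, ∅, 878, 182, ∅, ∅, ∅, ∅]

6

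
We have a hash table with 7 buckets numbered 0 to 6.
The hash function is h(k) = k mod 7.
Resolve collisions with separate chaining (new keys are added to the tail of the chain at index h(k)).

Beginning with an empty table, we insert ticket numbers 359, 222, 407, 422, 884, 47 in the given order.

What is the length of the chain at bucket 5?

2

Insert 359: h=2, bucket 2 empty → new chain.
Insert 222: h=5, bucket 5 empty → new chain.
Insert 407: h=1, bucket 1 empty → new chain.
Insert 422: h=2, bucket 2 nonempty → append to chain.
Insert 884: h=2, bucket 2 nonempty → append to chain.
Insert 47: h=5, bucket 5 nonempty → append to chain.
Final buckets:
0: _
1: 407
2: 359 -> 422 -> 884
3: _
4: _
5: 222 -> 47
6: _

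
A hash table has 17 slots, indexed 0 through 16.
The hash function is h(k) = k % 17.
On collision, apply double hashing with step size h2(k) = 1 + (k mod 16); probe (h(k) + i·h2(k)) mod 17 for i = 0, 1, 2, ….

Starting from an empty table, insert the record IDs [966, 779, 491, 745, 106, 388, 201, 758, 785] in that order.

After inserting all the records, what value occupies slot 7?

745

Insert 966: h=14, slot 14 empty → index 14.
Insert 779: h=14, h2=12, slot 14 occupied → index 9.
Insert 491: h=15, slot 15 empty → index 15.
Insert 745: h=14, h2=10, slot 14 occupied → index 7.
Insert 106: h=4, slot 4 empty → index 4.
Insert 388: h=14, h2=5, slot 14 occupied → index 2.
Insert 201: h=14, h2=10, slots 14,7 occupied → index 0.
Insert 758: h=10, slot 10 empty → index 10.
Insert 785: h=3, slot 3 empty → index 3.
Table: [201, _, 388, 785, 106, _, _, 745, _, 779, 758, _, _, _, 966, 491, _]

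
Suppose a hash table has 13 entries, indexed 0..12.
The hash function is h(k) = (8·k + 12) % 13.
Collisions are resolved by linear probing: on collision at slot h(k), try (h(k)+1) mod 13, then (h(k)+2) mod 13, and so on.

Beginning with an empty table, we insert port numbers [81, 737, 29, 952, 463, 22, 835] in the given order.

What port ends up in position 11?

81: h=10 → slot 10
737: h=6 → slot 6
29: h=10, probe 10,11 → slot 11
952: h=10, probe 10,11,12 → slot 12
463: h=11, probe 11,12,0 → slot 0
22: h=6, probe 6,7 → slot 7
835: h=10, probe 10,11,12,0,1 → slot 1
Table: [463, 835, ∅, ∅, ∅, ∅, 737, 22, ∅, ∅, 81, 29, 952]

29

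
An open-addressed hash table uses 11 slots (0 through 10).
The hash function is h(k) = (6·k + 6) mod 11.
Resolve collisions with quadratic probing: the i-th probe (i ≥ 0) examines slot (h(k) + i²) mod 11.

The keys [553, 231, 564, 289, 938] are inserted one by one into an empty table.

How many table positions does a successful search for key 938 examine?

Insert 553: h=2, slot 2 empty => index 2.
Insert 231: h=6, slot 6 empty => index 6.
Insert 564: h=2, slot 2 occupied => index 3.
Insert 289: h=2, slots 2,3,6 occupied => index 0.
Insert 938: h=2, slots 2,3,6,0 occupied => index 7.
Table: [289, —, 553, 564, —, —, 231, 938, —, —, —]
Lookup 938: h=2, probe 2,3,6,0,7 → found at 7.

5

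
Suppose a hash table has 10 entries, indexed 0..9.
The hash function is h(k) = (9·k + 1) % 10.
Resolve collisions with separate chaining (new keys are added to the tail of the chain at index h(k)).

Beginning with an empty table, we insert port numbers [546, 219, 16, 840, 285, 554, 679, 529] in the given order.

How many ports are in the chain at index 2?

546 -> bucket 5
219 -> bucket 2
16 -> bucket 5 (collision)
840 -> bucket 1
285 -> bucket 6
554 -> bucket 7
679 -> bucket 2 (collision)
529 -> bucket 2 (collision)
Final buckets:
0: —
1: 840
2: 219 -> 679 -> 529
3: —
4: —
5: 546 -> 16
6: 285
7: 554
8: —
9: —

3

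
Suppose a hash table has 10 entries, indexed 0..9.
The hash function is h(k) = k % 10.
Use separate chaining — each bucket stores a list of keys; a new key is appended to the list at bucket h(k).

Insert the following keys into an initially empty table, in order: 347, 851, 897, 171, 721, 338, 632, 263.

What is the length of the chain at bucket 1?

Insert 347: h=7, bucket 7 empty → new chain.
Insert 851: h=1, bucket 1 empty → new chain.
Insert 897: h=7, bucket 7 nonempty → append to chain.
Insert 171: h=1, bucket 1 nonempty → append to chain.
Insert 721: h=1, bucket 1 nonempty → append to chain.
Insert 338: h=8, bucket 8 empty → new chain.
Insert 632: h=2, bucket 2 empty → new chain.
Insert 263: h=3, bucket 3 empty → new chain.
Final buckets:
0: _
1: 851 -> 171 -> 721
2: 632
3: 263
4: _
5: _
6: _
7: 347 -> 897
8: 338
9: _

3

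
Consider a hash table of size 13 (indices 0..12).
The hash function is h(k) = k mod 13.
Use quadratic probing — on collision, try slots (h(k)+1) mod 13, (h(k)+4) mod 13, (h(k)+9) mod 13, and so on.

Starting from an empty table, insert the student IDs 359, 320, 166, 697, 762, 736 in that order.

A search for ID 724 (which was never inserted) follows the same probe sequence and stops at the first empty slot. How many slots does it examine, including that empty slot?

Insert 359: h=8, slot 8 empty -> index 8.
Insert 320: h=8, slot 8 occupied -> index 9.
Insert 166: h=10, slot 10 empty -> index 10.
Insert 697: h=8, slots 8,9 occupied -> index 12.
Insert 762: h=8, slots 8,9,12 occupied -> index 4.
Insert 736: h=8, slots 8,9,12,4 occupied -> index 11.
Table: [∅, ∅, ∅, ∅, 762, ∅, ∅, ∅, 359, 320, 166, 736, 697]
Lookup 724: h=9, probe 9,10,0 → slot 0 empty, not found.

3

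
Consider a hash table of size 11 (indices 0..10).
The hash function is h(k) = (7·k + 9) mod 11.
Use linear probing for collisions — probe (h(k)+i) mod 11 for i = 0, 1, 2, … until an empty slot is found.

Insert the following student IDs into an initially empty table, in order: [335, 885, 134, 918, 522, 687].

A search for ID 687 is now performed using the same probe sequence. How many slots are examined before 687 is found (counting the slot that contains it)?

6

Insert 335: h=0, slot 0 empty -> index 0.
Insert 885: h=0, slot 0 occupied -> index 1.
Insert 134: h=1, slot 1 occupied -> index 2.
Insert 918: h=0, slots 0,1,2 occupied -> index 3.
Insert 522: h=0, slots 0,1,2,3 occupied -> index 4.
Insert 687: h=0, slots 0,1,2,3,4 occupied -> index 5.
Table: [335, 885, 134, 918, 522, 687, —, —, —, —, —]
Lookup 687: h=0, probe 0,1,2,3,4,5 → found at 5.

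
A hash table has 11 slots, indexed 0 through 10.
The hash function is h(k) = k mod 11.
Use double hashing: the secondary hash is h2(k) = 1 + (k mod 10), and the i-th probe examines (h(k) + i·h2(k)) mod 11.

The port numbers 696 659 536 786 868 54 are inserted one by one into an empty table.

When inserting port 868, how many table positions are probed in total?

696 hashes to 3; slot 3 is free → place at 3.
659 hashes to 10; slot 10 is free → place at 10.
536 hashes to 8; slot 8 is free → place at 8.
786 hashes to 5; slot 5 is free → place at 5.
868 hashes to 10, h2=9; 10,8 taken → place at 6.
54 hashes to 10, h2=5; 10 taken → place at 4.
Table: [_, _, _, 696, 54, 786, 868, _, 536, _, 659]

3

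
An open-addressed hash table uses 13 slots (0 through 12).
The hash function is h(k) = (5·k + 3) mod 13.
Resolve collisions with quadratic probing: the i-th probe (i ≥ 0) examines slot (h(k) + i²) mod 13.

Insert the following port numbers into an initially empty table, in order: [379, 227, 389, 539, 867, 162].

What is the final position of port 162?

3

Insert 379: h=0, slot 0 empty => index 0.
Insert 227: h=7, slot 7 empty => index 7.
Insert 389: h=11, slot 11 empty => index 11.
Insert 539: h=7, slot 7 occupied => index 8.
Insert 867: h=9, slot 9 empty => index 9.
Insert 162: h=7, slots 7,8,11 occupied => index 3.
Table: [379, _, _, 162, _, _, _, 227, 539, 867, _, 389, _]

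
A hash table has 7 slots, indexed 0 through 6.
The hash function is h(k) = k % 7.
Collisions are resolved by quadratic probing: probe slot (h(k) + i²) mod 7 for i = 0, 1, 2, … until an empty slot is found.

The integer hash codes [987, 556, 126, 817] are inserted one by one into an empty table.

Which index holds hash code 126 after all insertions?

987: h=0 => slot 0
556: h=3 => slot 3
126: h=0, probe 0,1 => slot 1
817: h=5 => slot 5
Table: [987, 126, ., 556, ., 817, .]

1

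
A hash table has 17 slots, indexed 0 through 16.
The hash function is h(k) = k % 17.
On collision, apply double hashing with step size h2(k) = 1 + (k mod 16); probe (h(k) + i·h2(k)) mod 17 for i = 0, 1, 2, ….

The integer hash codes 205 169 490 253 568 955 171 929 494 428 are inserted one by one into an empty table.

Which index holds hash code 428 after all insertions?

8

205: h=1 -> slot 1
169: h=16 -> slot 16
490: h=14 -> slot 14
253: h=15 -> slot 15
568: h=7 -> slot 7
955: h=3 -> slot 3
171: h=1, h2=12, probe 1,13 -> slot 13
929: h=11 -> slot 11
494: h=1, h2=15, probe 1,16,14,12 -> slot 12
428: h=3, h2=13, probe 3,16,12,8 -> slot 8
Table: [∅, 205, ∅, 955, ∅, ∅, ∅, 568, 428, ∅, ∅, 929, 494, 171, 490, 253, 169]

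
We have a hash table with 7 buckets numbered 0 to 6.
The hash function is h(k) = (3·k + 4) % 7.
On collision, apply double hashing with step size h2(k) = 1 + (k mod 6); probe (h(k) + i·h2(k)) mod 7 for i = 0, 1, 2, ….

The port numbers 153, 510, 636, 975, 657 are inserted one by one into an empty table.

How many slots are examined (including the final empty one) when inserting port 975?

2

153: h=1 => slot 1
510: h=1, h2=1, probe 1,2 => slot 2
636: h=1, h2=1, probe 1,2,3 => slot 3
975: h=3, h2=4, probe 3,0 => slot 0
657: h=1, h2=4, probe 1,5 => slot 5
Table: [975, 153, 510, 636, -, 657, -]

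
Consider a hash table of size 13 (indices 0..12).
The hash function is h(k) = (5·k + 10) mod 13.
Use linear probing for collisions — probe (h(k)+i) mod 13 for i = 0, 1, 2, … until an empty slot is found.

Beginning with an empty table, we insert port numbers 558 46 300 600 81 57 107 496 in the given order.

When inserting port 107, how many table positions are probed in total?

558 hashes to 5; slot 5 is free → place at 5.
46 hashes to 6; slot 6 is free → place at 6.
300 hashes to 2; slot 2 is free → place at 2.
600 hashes to 7; slot 7 is free → place at 7.
81 hashes to 12; slot 12 is free → place at 12.
57 hashes to 9; slot 9 is free → place at 9.
107 hashes to 12; 12 taken → place at 0.
496 hashes to 7; 7 taken → place at 8.
Table: [107, _, 300, _, _, 558, 46, 600, 496, 57, _, _, 81]

2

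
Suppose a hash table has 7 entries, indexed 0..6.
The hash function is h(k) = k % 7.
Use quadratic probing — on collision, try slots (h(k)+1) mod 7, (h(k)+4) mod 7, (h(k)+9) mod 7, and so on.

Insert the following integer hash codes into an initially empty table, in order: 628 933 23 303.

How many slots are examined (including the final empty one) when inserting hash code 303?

628 hashes to 5; slot 5 is free → place at 5.
933 hashes to 2; slot 2 is free → place at 2.
23 hashes to 2; 2 taken → place at 3.
303 hashes to 2; 2,3 taken → place at 6.
Table: [∅, ∅, 933, 23, ∅, 628, 303]

3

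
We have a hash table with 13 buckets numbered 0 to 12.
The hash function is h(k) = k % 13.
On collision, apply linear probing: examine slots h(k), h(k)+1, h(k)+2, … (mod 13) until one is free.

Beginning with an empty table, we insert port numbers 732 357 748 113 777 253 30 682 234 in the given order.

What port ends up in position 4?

732: h=4 → slot 4
357: h=6 → slot 6
748: h=7 → slot 7
113: h=9 → slot 9
777: h=10 → slot 10
253: h=6, probe 6,7,8 → slot 8
30: h=4, probe 4,5 → slot 5
682: h=6, probe 6,7,8,9,10,11 → slot 11
234: h=0 → slot 0
Table: [234, —, —, —, 732, 30, 357, 748, 253, 113, 777, 682, —]

732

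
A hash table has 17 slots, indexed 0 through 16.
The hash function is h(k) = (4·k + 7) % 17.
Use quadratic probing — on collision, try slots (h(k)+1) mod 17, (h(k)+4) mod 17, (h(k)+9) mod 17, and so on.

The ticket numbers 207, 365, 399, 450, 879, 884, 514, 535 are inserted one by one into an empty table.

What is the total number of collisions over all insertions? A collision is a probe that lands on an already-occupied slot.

8

207: h=2 → slot 2
365: h=5 → slot 5
399: h=5, probe 5,6 → slot 6
450: h=5, probe 5,6,9 → slot 9
879: h=4 → slot 4
884: h=7 → slot 7
514: h=6, probe 6,7,10 → slot 10
535: h=5, probe 5,6,9,14 → slot 14
Table: [_, _, 207, _, 879, 365, 399, 884, _, 450, 514, _, _, _, 535, _, _]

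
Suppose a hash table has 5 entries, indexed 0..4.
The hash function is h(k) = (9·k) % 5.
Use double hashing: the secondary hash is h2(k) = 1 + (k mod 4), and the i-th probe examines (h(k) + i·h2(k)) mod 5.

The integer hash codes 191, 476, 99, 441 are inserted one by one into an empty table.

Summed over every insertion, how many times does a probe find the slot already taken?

3

Insert 191: h=4, slot 4 empty -> index 4.
Insert 476: h=4, h2=1, slot 4 occupied -> index 0.
Insert 99: h=1, slot 1 empty -> index 1.
Insert 441: h=4, h2=2, slots 4,1 occupied -> index 3.
Table: [476, 99, -, 441, 191]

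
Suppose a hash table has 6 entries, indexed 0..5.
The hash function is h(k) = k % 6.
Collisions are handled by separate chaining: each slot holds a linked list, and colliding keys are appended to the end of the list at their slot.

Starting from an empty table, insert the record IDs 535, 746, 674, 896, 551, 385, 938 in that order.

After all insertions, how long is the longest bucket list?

4

Insert 535: h=1, bucket 1 empty -> new chain.
Insert 746: h=2, bucket 2 empty -> new chain.
Insert 674: h=2, bucket 2 nonempty -> append to chain.
Insert 896: h=2, bucket 2 nonempty -> append to chain.
Insert 551: h=5, bucket 5 empty -> new chain.
Insert 385: h=1, bucket 1 nonempty -> append to chain.
Insert 938: h=2, bucket 2 nonempty -> append to chain.
Final buckets:
0: .
1: 535 -> 385
2: 746 -> 674 -> 896 -> 938
3: .
4: .
5: 551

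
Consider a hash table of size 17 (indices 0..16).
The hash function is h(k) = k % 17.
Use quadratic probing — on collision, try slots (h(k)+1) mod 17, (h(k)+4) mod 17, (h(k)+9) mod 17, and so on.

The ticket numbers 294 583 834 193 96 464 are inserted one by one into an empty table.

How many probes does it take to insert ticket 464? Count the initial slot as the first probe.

294: h=5 -> slot 5
583: h=5, probe 5,6 -> slot 6
834: h=1 -> slot 1
193: h=6, probe 6,7 -> slot 7
96: h=11 -> slot 11
464: h=5, probe 5,6,9 -> slot 9
Table: [-, 834, -, -, -, 294, 583, 193, -, 464, -, 96, -, -, -, -, -]

3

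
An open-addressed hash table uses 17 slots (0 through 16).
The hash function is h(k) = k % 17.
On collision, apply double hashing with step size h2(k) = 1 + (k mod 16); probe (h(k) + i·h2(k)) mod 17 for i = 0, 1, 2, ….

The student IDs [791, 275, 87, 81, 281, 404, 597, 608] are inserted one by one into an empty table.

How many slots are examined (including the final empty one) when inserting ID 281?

791 hashes to 9; slot 9 is free -> place at 9.
275 hashes to 3; slot 3 is free -> place at 3.
87 hashes to 2; slot 2 is free -> place at 2.
81 hashes to 13; slot 13 is free -> place at 13.
281 hashes to 9, h2=10; 9,2 taken -> place at 12.
404 hashes to 13, h2=5; 13 taken -> place at 1.
597 hashes to 2, h2=6; 2 taken -> place at 8.
608 hashes to 13, h2=1; 13 taken -> place at 14.
Table: [., 404, 87, 275, ., ., ., ., 597, 791, ., ., 281, 81, 608, ., .]

3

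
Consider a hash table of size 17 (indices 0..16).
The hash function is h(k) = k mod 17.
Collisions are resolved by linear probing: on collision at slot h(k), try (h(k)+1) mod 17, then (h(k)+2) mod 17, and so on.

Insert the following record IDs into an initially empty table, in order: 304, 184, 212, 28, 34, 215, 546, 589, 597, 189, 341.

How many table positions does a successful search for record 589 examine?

304: h=15 => slot 15
184: h=14 => slot 14
212: h=8 => slot 8
28: h=11 => slot 11
34: h=0 => slot 0
215: h=11, probe 11,12 => slot 12
546: h=2 => slot 2
589: h=11, probe 11,12,13 => slot 13
597: h=2, probe 2,3 => slot 3
189: h=2, probe 2,3,4 => slot 4
341: h=1 => slot 1
Table: [34, 341, 546, 597, 189, —, —, —, 212, —, —, 28, 215, 589, 184, 304, —]
Lookup 589: h=11, probe 11,12,13 → found at 13.

3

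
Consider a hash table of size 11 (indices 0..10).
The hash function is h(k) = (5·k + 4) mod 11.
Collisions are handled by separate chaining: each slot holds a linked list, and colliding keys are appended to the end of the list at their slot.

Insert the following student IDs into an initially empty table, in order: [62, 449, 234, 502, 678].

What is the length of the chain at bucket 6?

3

Insert 62: h=6, bucket 6 empty -> new chain.
Insert 449: h=5, bucket 5 empty -> new chain.
Insert 234: h=8, bucket 8 empty -> new chain.
Insert 502: h=6, bucket 6 nonempty -> append to chain.
Insert 678: h=6, bucket 6 nonempty -> append to chain.
Final buckets:
0: -
1: -
2: -
3: -
4: -
5: 449
6: 62 -> 502 -> 678
7: -
8: 234
9: -
10: -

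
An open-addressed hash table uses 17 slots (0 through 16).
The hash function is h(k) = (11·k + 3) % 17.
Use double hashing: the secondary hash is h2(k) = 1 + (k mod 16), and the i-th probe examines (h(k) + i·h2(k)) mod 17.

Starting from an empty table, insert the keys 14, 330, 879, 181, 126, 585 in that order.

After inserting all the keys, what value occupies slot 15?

585

14: h=4 -> slot 4
330: h=12 -> slot 12
879: h=16 -> slot 16
181: h=5 -> slot 5
126: h=12, h2=15, probe 12,10 -> slot 10
585: h=12, h2=10, probe 12,5,15 -> slot 15
Table: [∅, ∅, ∅, ∅, 14, 181, ∅, ∅, ∅, ∅, 126, ∅, 330, ∅, ∅, 585, 879]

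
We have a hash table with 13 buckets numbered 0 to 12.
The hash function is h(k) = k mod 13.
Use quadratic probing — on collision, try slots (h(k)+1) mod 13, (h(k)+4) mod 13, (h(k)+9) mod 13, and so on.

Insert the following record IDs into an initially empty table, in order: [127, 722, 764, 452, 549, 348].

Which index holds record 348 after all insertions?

127 hashes to 10; slot 10 is free -> place at 10.
722 hashes to 7; slot 7 is free -> place at 7.
764 hashes to 10; 10 taken -> place at 11.
452 hashes to 10; 10,11 taken -> place at 1.
549 hashes to 3; slot 3 is free -> place at 3.
348 hashes to 10; 10,11,1 taken -> place at 6.
Table: [-, 452, -, 549, -, -, 348, 722, -, -, 127, 764, -]

6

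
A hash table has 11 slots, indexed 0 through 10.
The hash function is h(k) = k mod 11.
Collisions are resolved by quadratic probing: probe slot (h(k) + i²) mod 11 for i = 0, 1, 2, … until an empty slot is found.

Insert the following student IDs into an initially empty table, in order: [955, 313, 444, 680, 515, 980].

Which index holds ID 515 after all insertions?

2

955: h=9 => slot 9
313: h=5 => slot 5
444: h=4 => slot 4
680: h=9, probe 9,10 => slot 10
515: h=9, probe 9,10,2 => slot 2
980: h=1 => slot 1
Table: [∅, 980, 515, ∅, 444, 313, ∅, ∅, ∅, 955, 680]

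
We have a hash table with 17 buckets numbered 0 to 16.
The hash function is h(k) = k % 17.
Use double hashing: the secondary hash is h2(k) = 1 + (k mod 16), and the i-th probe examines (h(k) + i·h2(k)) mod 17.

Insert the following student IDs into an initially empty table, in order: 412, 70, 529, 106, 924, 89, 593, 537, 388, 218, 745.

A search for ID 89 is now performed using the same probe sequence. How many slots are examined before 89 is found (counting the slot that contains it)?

2

412 hashes to 4; slot 4 is free => place at 4.
70 hashes to 2; slot 2 is free => place at 2.
529 hashes to 2, h2=2; 2,4 taken => place at 6.
106 hashes to 4, h2=11; 4 taken => place at 15.
924 hashes to 6, h2=13; 6,2,15 taken => place at 11.
89 hashes to 4, h2=10; 4 taken => place at 14.
593 hashes to 15, h2=2; 15 taken => place at 0.
537 hashes to 10; slot 10 is free => place at 10.
388 hashes to 14, h2=5; 14,2 taken => place at 7.
218 hashes to 14, h2=11; 14 taken => place at 8.
745 hashes to 14, h2=10; 14,7,0,10 taken => place at 3.
Table: [593, _, 70, 745, 412, _, 529, 388, 218, _, 537, 924, _, _, 89, 106, _]
Lookup 89: h=4, h2=10, probe 4,14 → found at 14.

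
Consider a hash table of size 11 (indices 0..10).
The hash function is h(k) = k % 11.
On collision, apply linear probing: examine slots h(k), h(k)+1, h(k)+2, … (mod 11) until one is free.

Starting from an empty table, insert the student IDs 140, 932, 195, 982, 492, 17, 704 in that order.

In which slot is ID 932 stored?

9

Insert 140: h=8, slot 8 empty => index 8.
Insert 932: h=8, slot 8 occupied => index 9.
Insert 195: h=8, slots 8,9 occupied => index 10.
Insert 982: h=3, slot 3 empty => index 3.
Insert 492: h=8, slots 8,9,10 occupied => index 0.
Insert 17: h=6, slot 6 empty => index 6.
Insert 704: h=0, slot 0 occupied => index 1.
Table: [492, 704, -, 982, -, -, 17, -, 140, 932, 195]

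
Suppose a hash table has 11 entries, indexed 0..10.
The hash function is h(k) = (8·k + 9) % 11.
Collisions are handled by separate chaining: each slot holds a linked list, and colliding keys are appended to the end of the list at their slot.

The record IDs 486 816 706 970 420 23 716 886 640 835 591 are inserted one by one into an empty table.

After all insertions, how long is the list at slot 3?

6

Insert 486: h=3, bucket 3 empty -> new chain.
Insert 816: h=3, bucket 3 nonempty -> append to chain.
Insert 706: h=3, bucket 3 nonempty -> append to chain.
Insert 970: h=3, bucket 3 nonempty -> append to chain.
Insert 420: h=3, bucket 3 nonempty -> append to chain.
Insert 23: h=6, bucket 6 empty -> new chain.
Insert 716: h=6, bucket 6 nonempty -> append to chain.
Insert 886: h=2, bucket 2 empty -> new chain.
Insert 640: h=3, bucket 3 nonempty -> append to chain.
Insert 835: h=1, bucket 1 empty -> new chain.
Insert 591: h=7, bucket 7 empty -> new chain.
Final buckets:
0: _
1: 835
2: 886
3: 486 -> 816 -> 706 -> 970 -> 420 -> 640
4: _
5: _
6: 23 -> 716
7: 591
8: _
9: _
10: _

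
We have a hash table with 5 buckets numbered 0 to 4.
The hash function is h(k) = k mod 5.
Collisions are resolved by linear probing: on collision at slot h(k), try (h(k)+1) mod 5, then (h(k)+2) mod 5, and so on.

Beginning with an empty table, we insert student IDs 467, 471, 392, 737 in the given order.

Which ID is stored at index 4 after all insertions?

467: h=2 → slot 2
471: h=1 → slot 1
392: h=2, probe 2,3 → slot 3
737: h=2, probe 2,3,4 → slot 4
Table: [_, 471, 467, 392, 737]

737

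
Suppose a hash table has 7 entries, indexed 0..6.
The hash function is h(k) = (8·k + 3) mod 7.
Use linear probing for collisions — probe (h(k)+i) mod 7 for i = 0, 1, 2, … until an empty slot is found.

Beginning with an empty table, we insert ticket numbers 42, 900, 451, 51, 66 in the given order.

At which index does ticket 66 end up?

42 hashes to 3; slot 3 is free → place at 3.
900 hashes to 0; slot 0 is free → place at 0.
451 hashes to 6; slot 6 is free → place at 6.
51 hashes to 5; slot 5 is free → place at 5.
66 hashes to 6; 6,0 taken → place at 1.
Table: [900, 66, ., 42, ., 51, 451]

1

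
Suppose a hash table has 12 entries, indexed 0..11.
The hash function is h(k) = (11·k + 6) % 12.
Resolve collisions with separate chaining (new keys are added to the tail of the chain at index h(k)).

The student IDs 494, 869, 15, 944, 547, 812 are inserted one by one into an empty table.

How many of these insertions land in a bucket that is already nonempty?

1

Insert 494: h=4, bucket 4 empty → new chain.
Insert 869: h=1, bucket 1 empty → new chain.
Insert 15: h=3, bucket 3 empty → new chain.
Insert 944: h=10, bucket 10 empty → new chain.
Insert 547: h=11, bucket 11 empty → new chain.
Insert 812: h=10, bucket 10 nonempty → append to chain.
Final buckets:
0: -
1: 869
2: -
3: 15
4: 494
5: -
6: -
7: -
8: -
9: -
10: 944 -> 812
11: 547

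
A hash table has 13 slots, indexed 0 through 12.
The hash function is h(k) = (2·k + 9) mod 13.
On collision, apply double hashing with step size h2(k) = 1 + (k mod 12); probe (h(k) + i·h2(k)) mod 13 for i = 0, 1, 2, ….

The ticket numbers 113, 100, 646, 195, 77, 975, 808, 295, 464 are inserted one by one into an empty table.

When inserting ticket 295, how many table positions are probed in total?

3

Insert 113: h=1, slot 1 empty → index 1.
Insert 100: h=1, h2=5, slot 1 occupied → index 6.
Insert 646: h=1, h2=11, slot 1 occupied → index 12.
Insert 195: h=9, slot 9 empty → index 9.
Insert 77: h=7, slot 7 empty → index 7.
Insert 975: h=9, h2=4, slot 9 occupied → index 0.
Insert 808: h=0, h2=5, slot 0 occupied → index 5.
Insert 295: h=1, h2=8, slots 1,9 occupied → index 4.
Insert 464: h=1, h2=9, slot 1 occupied → index 10.
Table: [975, 113, -, -, 295, 808, 100, 77, -, 195, 464, -, 646]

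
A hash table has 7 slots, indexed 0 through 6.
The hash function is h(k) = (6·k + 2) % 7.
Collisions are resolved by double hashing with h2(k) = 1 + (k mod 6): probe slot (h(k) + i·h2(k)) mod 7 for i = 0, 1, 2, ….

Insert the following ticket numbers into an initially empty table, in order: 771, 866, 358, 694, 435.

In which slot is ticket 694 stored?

2

Insert 771: h=1, slot 1 empty -> index 1.
Insert 866: h=4, slot 4 empty -> index 4.
Insert 358: h=1, h2=5, slot 1 occupied -> index 6.
Insert 694: h=1, h2=5, slots 1,6,4 occupied -> index 2.
Insert 435: h=1, h2=4, slot 1 occupied -> index 5.
Table: [∅, 771, 694, ∅, 866, 435, 358]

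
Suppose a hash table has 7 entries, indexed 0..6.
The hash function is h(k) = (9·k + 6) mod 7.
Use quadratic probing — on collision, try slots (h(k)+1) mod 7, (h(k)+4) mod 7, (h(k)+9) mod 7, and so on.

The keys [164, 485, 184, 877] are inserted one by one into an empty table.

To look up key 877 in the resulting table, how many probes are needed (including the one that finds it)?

3

164 hashes to 5; slot 5 is free -> place at 5.
485 hashes to 3; slot 3 is free -> place at 3.
184 hashes to 3; 3 taken -> place at 4.
877 hashes to 3; 3,4 taken -> place at 0.
Table: [877, ∅, ∅, 485, 184, 164, ∅]
Lookup 877: h=3, probe 3,4,0 → found at 0.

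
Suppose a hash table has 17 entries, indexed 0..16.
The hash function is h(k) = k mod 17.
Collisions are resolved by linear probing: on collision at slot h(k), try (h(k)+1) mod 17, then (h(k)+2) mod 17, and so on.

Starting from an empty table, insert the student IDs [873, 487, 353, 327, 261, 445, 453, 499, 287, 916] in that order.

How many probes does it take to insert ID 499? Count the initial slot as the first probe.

3

873 hashes to 6; slot 6 is free => place at 6.
487 hashes to 11; slot 11 is free => place at 11.
353 hashes to 13; slot 13 is free => place at 13.
327 hashes to 4; slot 4 is free => place at 4.
261 hashes to 6; 6 taken => place at 7.
445 hashes to 3; slot 3 is free => place at 3.
453 hashes to 11; 11 taken => place at 12.
499 hashes to 6; 6,7 taken => place at 8.
287 hashes to 15; slot 15 is free => place at 15.
916 hashes to 15; 15 taken => place at 16.
Table: [_, _, _, 445, 327, _, 873, 261, 499, _, _, 487, 453, 353, _, 287, 916]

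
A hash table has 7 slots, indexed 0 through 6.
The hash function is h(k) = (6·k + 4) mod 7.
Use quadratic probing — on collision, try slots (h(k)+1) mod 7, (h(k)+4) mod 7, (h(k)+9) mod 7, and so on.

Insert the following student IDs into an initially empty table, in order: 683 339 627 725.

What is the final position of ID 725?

683 hashes to 0; slot 0 is free → place at 0.
339 hashes to 1; slot 1 is free → place at 1.
627 hashes to 0; 0,1 taken → place at 4.
725 hashes to 0; 0,1,4 taken → place at 2.
Table: [683, 339, 725, ∅, 627, ∅, ∅]

2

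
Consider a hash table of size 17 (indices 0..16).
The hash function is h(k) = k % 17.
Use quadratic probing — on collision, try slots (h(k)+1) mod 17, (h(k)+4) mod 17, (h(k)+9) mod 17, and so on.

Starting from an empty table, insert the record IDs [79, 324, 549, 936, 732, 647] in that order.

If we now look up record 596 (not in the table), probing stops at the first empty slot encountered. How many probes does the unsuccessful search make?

6

79: h=11 → slot 11
324: h=1 → slot 1
549: h=5 → slot 5
936: h=1, probe 1,2 → slot 2
732: h=1, probe 1,2,5,10 → slot 10
647: h=1, probe 1,2,5,10,0 → slot 0
Table: [647, 324, 936, -, -, 549, -, -, -, -, 732, 79, -, -, -, -, -]
Lookup 596: h=1, probe 1,2,5,10,0,9 → slot 9 empty, not found.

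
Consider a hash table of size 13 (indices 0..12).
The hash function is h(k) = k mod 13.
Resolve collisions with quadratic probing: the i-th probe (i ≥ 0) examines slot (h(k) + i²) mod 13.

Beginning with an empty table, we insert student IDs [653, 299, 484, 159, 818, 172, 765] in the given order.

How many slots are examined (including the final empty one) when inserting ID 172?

5

653: h=3 => slot 3
299: h=0 => slot 0
484: h=3, probe 3,4 => slot 4
159: h=3, probe 3,4,7 => slot 7
818: h=12 => slot 12
172: h=3, probe 3,4,7,12,6 => slot 6
765: h=11 => slot 11
Table: [299, _, _, 653, 484, _, 172, 159, _, _, _, 765, 818]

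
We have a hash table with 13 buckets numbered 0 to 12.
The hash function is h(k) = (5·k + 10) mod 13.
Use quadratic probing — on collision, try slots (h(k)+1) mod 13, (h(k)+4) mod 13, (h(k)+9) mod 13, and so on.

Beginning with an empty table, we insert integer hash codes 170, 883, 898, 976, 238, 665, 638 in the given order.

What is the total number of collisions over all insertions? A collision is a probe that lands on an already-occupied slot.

6

170: h=2 -> slot 2
883: h=5 -> slot 5
898: h=2, probe 2,3 -> slot 3
976: h=2, probe 2,3,6 -> slot 6
238: h=4 -> slot 4
665: h=7 -> slot 7
638: h=2, probe 2,3,6,11 -> slot 11
Table: [—, —, 170, 898, 238, 883, 976, 665, —, —, —, 638, —]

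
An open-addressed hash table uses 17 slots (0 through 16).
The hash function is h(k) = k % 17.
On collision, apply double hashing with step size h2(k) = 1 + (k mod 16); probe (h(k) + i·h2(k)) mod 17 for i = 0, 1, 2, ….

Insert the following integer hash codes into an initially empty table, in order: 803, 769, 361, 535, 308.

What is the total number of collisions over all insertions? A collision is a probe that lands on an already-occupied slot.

Insert 803: h=4, slot 4 empty -> index 4.
Insert 769: h=4, h2=2, slot 4 occupied -> index 6.
Insert 361: h=4, h2=10, slot 4 occupied -> index 14.
Insert 535: h=8, slot 8 empty -> index 8.
Insert 308: h=2, slot 2 empty -> index 2.
Table: [., ., 308, ., 803, ., 769, ., 535, ., ., ., ., ., 361, ., .]

2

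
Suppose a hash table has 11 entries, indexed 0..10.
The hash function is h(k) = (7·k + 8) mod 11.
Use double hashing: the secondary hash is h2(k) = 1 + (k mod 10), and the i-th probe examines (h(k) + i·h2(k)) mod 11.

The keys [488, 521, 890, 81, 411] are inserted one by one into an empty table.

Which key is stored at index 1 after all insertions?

488: h=3 => slot 3
521: h=3, h2=2, probe 3,5 => slot 5
890: h=1 => slot 1
81: h=3, h2=2, probe 3,5,7 => slot 7
411: h=3, h2=2, probe 3,5,7,9 => slot 9
Table: [., 890, ., 488, ., 521, ., 81, ., 411, .]

890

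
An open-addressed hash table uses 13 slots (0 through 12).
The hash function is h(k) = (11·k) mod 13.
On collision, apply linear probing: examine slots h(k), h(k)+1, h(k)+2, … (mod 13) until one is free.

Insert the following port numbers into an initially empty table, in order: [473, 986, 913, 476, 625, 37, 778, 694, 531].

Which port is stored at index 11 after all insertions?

473: h=3 => slot 3
986: h=4 => slot 4
913: h=7 => slot 7
476: h=10 => slot 10
625: h=11 => slot 11
37: h=4, probe 4,5 => slot 5
778: h=4, probe 4,5,6 => slot 6
694: h=3, probe 3,4,5,6,7,8 => slot 8
531: h=4, probe 4,5,6,7,8,9 => slot 9
Table: [—, —, —, 473, 986, 37, 778, 913, 694, 531, 476, 625, —]

625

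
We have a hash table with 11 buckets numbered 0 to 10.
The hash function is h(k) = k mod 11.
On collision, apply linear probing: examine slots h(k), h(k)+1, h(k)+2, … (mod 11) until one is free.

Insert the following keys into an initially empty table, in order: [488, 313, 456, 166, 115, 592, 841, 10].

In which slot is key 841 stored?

8

488 hashes to 4; slot 4 is free -> place at 4.
313 hashes to 5; slot 5 is free -> place at 5.
456 hashes to 5; 5 taken -> place at 6.
166 hashes to 1; slot 1 is free -> place at 1.
115 hashes to 5; 5,6 taken -> place at 7.
592 hashes to 9; slot 9 is free -> place at 9.
841 hashes to 5; 5,6,7 taken -> place at 8.
10 hashes to 10; slot 10 is free -> place at 10.
Table: [-, 166, -, -, 488, 313, 456, 115, 841, 592, 10]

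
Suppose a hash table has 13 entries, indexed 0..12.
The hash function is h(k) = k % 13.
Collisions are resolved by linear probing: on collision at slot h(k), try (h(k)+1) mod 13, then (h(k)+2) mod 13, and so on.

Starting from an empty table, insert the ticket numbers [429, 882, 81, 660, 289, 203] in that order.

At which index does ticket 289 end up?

4

429 hashes to 0; slot 0 is free => place at 0.
882 hashes to 11; slot 11 is free => place at 11.
81 hashes to 3; slot 3 is free => place at 3.
660 hashes to 10; slot 10 is free => place at 10.
289 hashes to 3; 3 taken => place at 4.
203 hashes to 8; slot 8 is free => place at 8.
Table: [429, _, _, 81, 289, _, _, _, 203, _, 660, 882, _]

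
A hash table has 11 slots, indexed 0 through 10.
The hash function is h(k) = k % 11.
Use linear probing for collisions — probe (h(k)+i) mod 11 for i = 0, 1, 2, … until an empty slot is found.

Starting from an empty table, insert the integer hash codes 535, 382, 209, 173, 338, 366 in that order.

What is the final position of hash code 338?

10

Insert 535: h=7, slot 7 empty => index 7.
Insert 382: h=8, slot 8 empty => index 8.
Insert 209: h=0, slot 0 empty => index 0.
Insert 173: h=8, slot 8 occupied => index 9.
Insert 338: h=8, slots 8,9 occupied => index 10.
Insert 366: h=3, slot 3 empty => index 3.
Table: [209, —, —, 366, —, —, —, 535, 382, 173, 338]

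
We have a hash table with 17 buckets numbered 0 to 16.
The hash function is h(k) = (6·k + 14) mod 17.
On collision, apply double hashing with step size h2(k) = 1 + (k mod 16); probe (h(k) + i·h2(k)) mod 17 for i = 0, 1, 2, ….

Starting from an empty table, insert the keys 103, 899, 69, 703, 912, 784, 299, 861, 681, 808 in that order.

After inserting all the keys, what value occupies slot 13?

681

103: h=3 → slot 3
899: h=2 → slot 2
69: h=3, h2=6, probe 3,9 → slot 9
703: h=16 → slot 16
912: h=12 → slot 12
784: h=9, h2=1, probe 9,10 → slot 10
299: h=6 → slot 6
861: h=12, h2=14, probe 12,9,6,3,0 → slot 0
681: h=3, h2=10, probe 3,13 → slot 13
808: h=0, h2=9, probe 0,9,1 → slot 1
Table: [861, 808, 899, 103, ., ., 299, ., ., 69, 784, ., 912, 681, ., ., 703]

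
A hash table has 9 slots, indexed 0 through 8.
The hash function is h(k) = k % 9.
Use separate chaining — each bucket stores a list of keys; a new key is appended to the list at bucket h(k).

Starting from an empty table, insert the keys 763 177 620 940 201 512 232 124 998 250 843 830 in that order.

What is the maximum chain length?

4

Insert 763: h=7, bucket 7 empty -> new chain.
Insert 177: h=6, bucket 6 empty -> new chain.
Insert 620: h=8, bucket 8 empty -> new chain.
Insert 940: h=4, bucket 4 empty -> new chain.
Insert 201: h=3, bucket 3 empty -> new chain.
Insert 512: h=8, bucket 8 nonempty -> append to chain.
Insert 232: h=7, bucket 7 nonempty -> append to chain.
Insert 124: h=7, bucket 7 nonempty -> append to chain.
Insert 998: h=8, bucket 8 nonempty -> append to chain.
Insert 250: h=7, bucket 7 nonempty -> append to chain.
Insert 843: h=6, bucket 6 nonempty -> append to chain.
Insert 830: h=2, bucket 2 empty -> new chain.
Final buckets:
0: _
1: _
2: 830
3: 201
4: 940
5: _
6: 177 -> 843
7: 763 -> 232 -> 124 -> 250
8: 620 -> 512 -> 998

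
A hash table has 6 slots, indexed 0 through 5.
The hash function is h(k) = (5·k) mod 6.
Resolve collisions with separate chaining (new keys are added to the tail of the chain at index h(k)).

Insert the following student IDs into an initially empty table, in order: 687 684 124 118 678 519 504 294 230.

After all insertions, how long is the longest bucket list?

687 -> bucket 3
684 -> bucket 0
124 -> bucket 2
118 -> bucket 2 (collision)
678 -> bucket 0 (collision)
519 -> bucket 3 (collision)
504 -> bucket 0 (collision)
294 -> bucket 0 (collision)
230 -> bucket 4
Final buckets:
0: 684 -> 678 -> 504 -> 294
1: -
2: 124 -> 118
3: 687 -> 519
4: 230
5: -

4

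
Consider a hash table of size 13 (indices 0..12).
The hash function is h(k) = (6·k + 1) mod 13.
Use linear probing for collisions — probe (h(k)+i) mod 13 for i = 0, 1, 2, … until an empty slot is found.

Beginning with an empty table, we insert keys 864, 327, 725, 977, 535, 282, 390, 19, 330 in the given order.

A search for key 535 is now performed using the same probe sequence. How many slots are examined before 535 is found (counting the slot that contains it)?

864: h=11 → slot 11
327: h=0 → slot 0
725: h=9 → slot 9
977: h=0, probe 0,1 → slot 1
535: h=0, probe 0,1,2 → slot 2
282: h=3 → slot 3
390: h=1, probe 1,2,3,4 → slot 4
19: h=11, probe 11,12 → slot 12
330: h=5 → slot 5
Table: [327, 977, 535, 282, 390, 330, —, —, —, 725, —, 864, 19]
Lookup 535: h=0, probe 0,1,2 → found at 2.

3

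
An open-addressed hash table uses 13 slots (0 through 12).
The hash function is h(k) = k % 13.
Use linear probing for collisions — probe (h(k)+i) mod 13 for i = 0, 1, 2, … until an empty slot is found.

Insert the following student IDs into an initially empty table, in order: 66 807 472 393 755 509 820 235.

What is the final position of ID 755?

66 hashes to 1; slot 1 is free -> place at 1.
807 hashes to 1; 1 taken -> place at 2.
472 hashes to 4; slot 4 is free -> place at 4.
393 hashes to 3; slot 3 is free -> place at 3.
755 hashes to 1; 1,2,3,4 taken -> place at 5.
509 hashes to 2; 2,3,4,5 taken -> place at 6.
820 hashes to 1; 1,2,3,4,5,6 taken -> place at 7.
235 hashes to 1; 1,2,3,4,5,6,7 taken -> place at 8.
Table: [—, 66, 807, 393, 472, 755, 509, 820, 235, —, —, —, —]

5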